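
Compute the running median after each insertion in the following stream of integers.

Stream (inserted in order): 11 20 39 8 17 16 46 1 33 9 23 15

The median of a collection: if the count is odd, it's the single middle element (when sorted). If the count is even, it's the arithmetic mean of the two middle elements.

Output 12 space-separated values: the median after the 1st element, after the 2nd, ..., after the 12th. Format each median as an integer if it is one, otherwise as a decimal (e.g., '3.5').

Answer: 11 15.5 20 15.5 17 16.5 17 16.5 17 16.5 17 16.5

Derivation:
Step 1: insert 11 -> lo=[11] (size 1, max 11) hi=[] (size 0) -> median=11
Step 2: insert 20 -> lo=[11] (size 1, max 11) hi=[20] (size 1, min 20) -> median=15.5
Step 3: insert 39 -> lo=[11, 20] (size 2, max 20) hi=[39] (size 1, min 39) -> median=20
Step 4: insert 8 -> lo=[8, 11] (size 2, max 11) hi=[20, 39] (size 2, min 20) -> median=15.5
Step 5: insert 17 -> lo=[8, 11, 17] (size 3, max 17) hi=[20, 39] (size 2, min 20) -> median=17
Step 6: insert 16 -> lo=[8, 11, 16] (size 3, max 16) hi=[17, 20, 39] (size 3, min 17) -> median=16.5
Step 7: insert 46 -> lo=[8, 11, 16, 17] (size 4, max 17) hi=[20, 39, 46] (size 3, min 20) -> median=17
Step 8: insert 1 -> lo=[1, 8, 11, 16] (size 4, max 16) hi=[17, 20, 39, 46] (size 4, min 17) -> median=16.5
Step 9: insert 33 -> lo=[1, 8, 11, 16, 17] (size 5, max 17) hi=[20, 33, 39, 46] (size 4, min 20) -> median=17
Step 10: insert 9 -> lo=[1, 8, 9, 11, 16] (size 5, max 16) hi=[17, 20, 33, 39, 46] (size 5, min 17) -> median=16.5
Step 11: insert 23 -> lo=[1, 8, 9, 11, 16, 17] (size 6, max 17) hi=[20, 23, 33, 39, 46] (size 5, min 20) -> median=17
Step 12: insert 15 -> lo=[1, 8, 9, 11, 15, 16] (size 6, max 16) hi=[17, 20, 23, 33, 39, 46] (size 6, min 17) -> median=16.5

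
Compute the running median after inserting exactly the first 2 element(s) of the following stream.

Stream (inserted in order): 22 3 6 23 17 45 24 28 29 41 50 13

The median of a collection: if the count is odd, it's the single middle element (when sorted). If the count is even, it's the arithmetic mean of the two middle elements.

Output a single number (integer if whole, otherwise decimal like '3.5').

Step 1: insert 22 -> lo=[22] (size 1, max 22) hi=[] (size 0) -> median=22
Step 2: insert 3 -> lo=[3] (size 1, max 3) hi=[22] (size 1, min 22) -> median=12.5

Answer: 12.5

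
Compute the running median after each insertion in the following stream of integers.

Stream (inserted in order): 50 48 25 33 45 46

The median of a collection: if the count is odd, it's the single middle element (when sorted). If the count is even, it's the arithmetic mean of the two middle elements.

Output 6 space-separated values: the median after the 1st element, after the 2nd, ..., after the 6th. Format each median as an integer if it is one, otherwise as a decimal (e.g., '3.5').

Step 1: insert 50 -> lo=[50] (size 1, max 50) hi=[] (size 0) -> median=50
Step 2: insert 48 -> lo=[48] (size 1, max 48) hi=[50] (size 1, min 50) -> median=49
Step 3: insert 25 -> lo=[25, 48] (size 2, max 48) hi=[50] (size 1, min 50) -> median=48
Step 4: insert 33 -> lo=[25, 33] (size 2, max 33) hi=[48, 50] (size 2, min 48) -> median=40.5
Step 5: insert 45 -> lo=[25, 33, 45] (size 3, max 45) hi=[48, 50] (size 2, min 48) -> median=45
Step 6: insert 46 -> lo=[25, 33, 45] (size 3, max 45) hi=[46, 48, 50] (size 3, min 46) -> median=45.5

Answer: 50 49 48 40.5 45 45.5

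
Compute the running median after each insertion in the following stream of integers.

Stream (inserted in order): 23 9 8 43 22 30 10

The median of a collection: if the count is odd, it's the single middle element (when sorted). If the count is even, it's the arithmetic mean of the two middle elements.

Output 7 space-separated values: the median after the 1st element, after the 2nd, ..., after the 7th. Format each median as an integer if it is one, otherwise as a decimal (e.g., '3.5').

Answer: 23 16 9 16 22 22.5 22

Derivation:
Step 1: insert 23 -> lo=[23] (size 1, max 23) hi=[] (size 0) -> median=23
Step 2: insert 9 -> lo=[9] (size 1, max 9) hi=[23] (size 1, min 23) -> median=16
Step 3: insert 8 -> lo=[8, 9] (size 2, max 9) hi=[23] (size 1, min 23) -> median=9
Step 4: insert 43 -> lo=[8, 9] (size 2, max 9) hi=[23, 43] (size 2, min 23) -> median=16
Step 5: insert 22 -> lo=[8, 9, 22] (size 3, max 22) hi=[23, 43] (size 2, min 23) -> median=22
Step 6: insert 30 -> lo=[8, 9, 22] (size 3, max 22) hi=[23, 30, 43] (size 3, min 23) -> median=22.5
Step 7: insert 10 -> lo=[8, 9, 10, 22] (size 4, max 22) hi=[23, 30, 43] (size 3, min 23) -> median=22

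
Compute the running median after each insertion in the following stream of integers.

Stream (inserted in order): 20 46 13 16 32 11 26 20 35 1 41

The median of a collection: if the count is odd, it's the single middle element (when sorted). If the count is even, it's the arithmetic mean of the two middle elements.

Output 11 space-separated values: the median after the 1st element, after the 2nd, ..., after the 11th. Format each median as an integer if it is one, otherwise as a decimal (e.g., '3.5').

Step 1: insert 20 -> lo=[20] (size 1, max 20) hi=[] (size 0) -> median=20
Step 2: insert 46 -> lo=[20] (size 1, max 20) hi=[46] (size 1, min 46) -> median=33
Step 3: insert 13 -> lo=[13, 20] (size 2, max 20) hi=[46] (size 1, min 46) -> median=20
Step 4: insert 16 -> lo=[13, 16] (size 2, max 16) hi=[20, 46] (size 2, min 20) -> median=18
Step 5: insert 32 -> lo=[13, 16, 20] (size 3, max 20) hi=[32, 46] (size 2, min 32) -> median=20
Step 6: insert 11 -> lo=[11, 13, 16] (size 3, max 16) hi=[20, 32, 46] (size 3, min 20) -> median=18
Step 7: insert 26 -> lo=[11, 13, 16, 20] (size 4, max 20) hi=[26, 32, 46] (size 3, min 26) -> median=20
Step 8: insert 20 -> lo=[11, 13, 16, 20] (size 4, max 20) hi=[20, 26, 32, 46] (size 4, min 20) -> median=20
Step 9: insert 35 -> lo=[11, 13, 16, 20, 20] (size 5, max 20) hi=[26, 32, 35, 46] (size 4, min 26) -> median=20
Step 10: insert 1 -> lo=[1, 11, 13, 16, 20] (size 5, max 20) hi=[20, 26, 32, 35, 46] (size 5, min 20) -> median=20
Step 11: insert 41 -> lo=[1, 11, 13, 16, 20, 20] (size 6, max 20) hi=[26, 32, 35, 41, 46] (size 5, min 26) -> median=20

Answer: 20 33 20 18 20 18 20 20 20 20 20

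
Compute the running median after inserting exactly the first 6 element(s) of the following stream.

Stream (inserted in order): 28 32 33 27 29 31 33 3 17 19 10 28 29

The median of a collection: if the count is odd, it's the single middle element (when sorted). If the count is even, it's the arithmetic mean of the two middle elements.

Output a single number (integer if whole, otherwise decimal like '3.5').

Step 1: insert 28 -> lo=[28] (size 1, max 28) hi=[] (size 0) -> median=28
Step 2: insert 32 -> lo=[28] (size 1, max 28) hi=[32] (size 1, min 32) -> median=30
Step 3: insert 33 -> lo=[28, 32] (size 2, max 32) hi=[33] (size 1, min 33) -> median=32
Step 4: insert 27 -> lo=[27, 28] (size 2, max 28) hi=[32, 33] (size 2, min 32) -> median=30
Step 5: insert 29 -> lo=[27, 28, 29] (size 3, max 29) hi=[32, 33] (size 2, min 32) -> median=29
Step 6: insert 31 -> lo=[27, 28, 29] (size 3, max 29) hi=[31, 32, 33] (size 3, min 31) -> median=30

Answer: 30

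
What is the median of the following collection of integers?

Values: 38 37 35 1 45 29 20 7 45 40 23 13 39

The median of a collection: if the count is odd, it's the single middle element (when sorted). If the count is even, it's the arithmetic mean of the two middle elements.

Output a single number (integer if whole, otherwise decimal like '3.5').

Step 1: insert 38 -> lo=[38] (size 1, max 38) hi=[] (size 0) -> median=38
Step 2: insert 37 -> lo=[37] (size 1, max 37) hi=[38] (size 1, min 38) -> median=37.5
Step 3: insert 35 -> lo=[35, 37] (size 2, max 37) hi=[38] (size 1, min 38) -> median=37
Step 4: insert 1 -> lo=[1, 35] (size 2, max 35) hi=[37, 38] (size 2, min 37) -> median=36
Step 5: insert 45 -> lo=[1, 35, 37] (size 3, max 37) hi=[38, 45] (size 2, min 38) -> median=37
Step 6: insert 29 -> lo=[1, 29, 35] (size 3, max 35) hi=[37, 38, 45] (size 3, min 37) -> median=36
Step 7: insert 20 -> lo=[1, 20, 29, 35] (size 4, max 35) hi=[37, 38, 45] (size 3, min 37) -> median=35
Step 8: insert 7 -> lo=[1, 7, 20, 29] (size 4, max 29) hi=[35, 37, 38, 45] (size 4, min 35) -> median=32
Step 9: insert 45 -> lo=[1, 7, 20, 29, 35] (size 5, max 35) hi=[37, 38, 45, 45] (size 4, min 37) -> median=35
Step 10: insert 40 -> lo=[1, 7, 20, 29, 35] (size 5, max 35) hi=[37, 38, 40, 45, 45] (size 5, min 37) -> median=36
Step 11: insert 23 -> lo=[1, 7, 20, 23, 29, 35] (size 6, max 35) hi=[37, 38, 40, 45, 45] (size 5, min 37) -> median=35
Step 12: insert 13 -> lo=[1, 7, 13, 20, 23, 29] (size 6, max 29) hi=[35, 37, 38, 40, 45, 45] (size 6, min 35) -> median=32
Step 13: insert 39 -> lo=[1, 7, 13, 20, 23, 29, 35] (size 7, max 35) hi=[37, 38, 39, 40, 45, 45] (size 6, min 37) -> median=35

Answer: 35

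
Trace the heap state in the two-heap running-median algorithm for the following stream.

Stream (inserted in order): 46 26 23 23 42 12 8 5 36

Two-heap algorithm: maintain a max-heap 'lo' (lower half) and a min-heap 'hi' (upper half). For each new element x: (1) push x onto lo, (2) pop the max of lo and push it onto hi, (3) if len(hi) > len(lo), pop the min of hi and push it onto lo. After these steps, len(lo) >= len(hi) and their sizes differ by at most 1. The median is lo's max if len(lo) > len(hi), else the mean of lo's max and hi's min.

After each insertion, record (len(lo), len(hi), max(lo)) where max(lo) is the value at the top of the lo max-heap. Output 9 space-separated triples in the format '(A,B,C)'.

Step 1: insert 46 -> lo=[46] hi=[] -> (len(lo)=1, len(hi)=0, max(lo)=46)
Step 2: insert 26 -> lo=[26] hi=[46] -> (len(lo)=1, len(hi)=1, max(lo)=26)
Step 3: insert 23 -> lo=[23, 26] hi=[46] -> (len(lo)=2, len(hi)=1, max(lo)=26)
Step 4: insert 23 -> lo=[23, 23] hi=[26, 46] -> (len(lo)=2, len(hi)=2, max(lo)=23)
Step 5: insert 42 -> lo=[23, 23, 26] hi=[42, 46] -> (len(lo)=3, len(hi)=2, max(lo)=26)
Step 6: insert 12 -> lo=[12, 23, 23] hi=[26, 42, 46] -> (len(lo)=3, len(hi)=3, max(lo)=23)
Step 7: insert 8 -> lo=[8, 12, 23, 23] hi=[26, 42, 46] -> (len(lo)=4, len(hi)=3, max(lo)=23)
Step 8: insert 5 -> lo=[5, 8, 12, 23] hi=[23, 26, 42, 46] -> (len(lo)=4, len(hi)=4, max(lo)=23)
Step 9: insert 36 -> lo=[5, 8, 12, 23, 23] hi=[26, 36, 42, 46] -> (len(lo)=5, len(hi)=4, max(lo)=23)

Answer: (1,0,46) (1,1,26) (2,1,26) (2,2,23) (3,2,26) (3,3,23) (4,3,23) (4,4,23) (5,4,23)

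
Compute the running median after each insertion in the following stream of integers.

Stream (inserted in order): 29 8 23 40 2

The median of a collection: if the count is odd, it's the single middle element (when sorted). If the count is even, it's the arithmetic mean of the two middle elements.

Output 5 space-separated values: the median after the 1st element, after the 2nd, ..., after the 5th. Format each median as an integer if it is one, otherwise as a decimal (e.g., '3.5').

Answer: 29 18.5 23 26 23

Derivation:
Step 1: insert 29 -> lo=[29] (size 1, max 29) hi=[] (size 0) -> median=29
Step 2: insert 8 -> lo=[8] (size 1, max 8) hi=[29] (size 1, min 29) -> median=18.5
Step 3: insert 23 -> lo=[8, 23] (size 2, max 23) hi=[29] (size 1, min 29) -> median=23
Step 4: insert 40 -> lo=[8, 23] (size 2, max 23) hi=[29, 40] (size 2, min 29) -> median=26
Step 5: insert 2 -> lo=[2, 8, 23] (size 3, max 23) hi=[29, 40] (size 2, min 29) -> median=23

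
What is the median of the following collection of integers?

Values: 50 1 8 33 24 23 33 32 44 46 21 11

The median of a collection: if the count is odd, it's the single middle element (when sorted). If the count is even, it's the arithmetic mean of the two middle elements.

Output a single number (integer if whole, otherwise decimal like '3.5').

Step 1: insert 50 -> lo=[50] (size 1, max 50) hi=[] (size 0) -> median=50
Step 2: insert 1 -> lo=[1] (size 1, max 1) hi=[50] (size 1, min 50) -> median=25.5
Step 3: insert 8 -> lo=[1, 8] (size 2, max 8) hi=[50] (size 1, min 50) -> median=8
Step 4: insert 33 -> lo=[1, 8] (size 2, max 8) hi=[33, 50] (size 2, min 33) -> median=20.5
Step 5: insert 24 -> lo=[1, 8, 24] (size 3, max 24) hi=[33, 50] (size 2, min 33) -> median=24
Step 6: insert 23 -> lo=[1, 8, 23] (size 3, max 23) hi=[24, 33, 50] (size 3, min 24) -> median=23.5
Step 7: insert 33 -> lo=[1, 8, 23, 24] (size 4, max 24) hi=[33, 33, 50] (size 3, min 33) -> median=24
Step 8: insert 32 -> lo=[1, 8, 23, 24] (size 4, max 24) hi=[32, 33, 33, 50] (size 4, min 32) -> median=28
Step 9: insert 44 -> lo=[1, 8, 23, 24, 32] (size 5, max 32) hi=[33, 33, 44, 50] (size 4, min 33) -> median=32
Step 10: insert 46 -> lo=[1, 8, 23, 24, 32] (size 5, max 32) hi=[33, 33, 44, 46, 50] (size 5, min 33) -> median=32.5
Step 11: insert 21 -> lo=[1, 8, 21, 23, 24, 32] (size 6, max 32) hi=[33, 33, 44, 46, 50] (size 5, min 33) -> median=32
Step 12: insert 11 -> lo=[1, 8, 11, 21, 23, 24] (size 6, max 24) hi=[32, 33, 33, 44, 46, 50] (size 6, min 32) -> median=28

Answer: 28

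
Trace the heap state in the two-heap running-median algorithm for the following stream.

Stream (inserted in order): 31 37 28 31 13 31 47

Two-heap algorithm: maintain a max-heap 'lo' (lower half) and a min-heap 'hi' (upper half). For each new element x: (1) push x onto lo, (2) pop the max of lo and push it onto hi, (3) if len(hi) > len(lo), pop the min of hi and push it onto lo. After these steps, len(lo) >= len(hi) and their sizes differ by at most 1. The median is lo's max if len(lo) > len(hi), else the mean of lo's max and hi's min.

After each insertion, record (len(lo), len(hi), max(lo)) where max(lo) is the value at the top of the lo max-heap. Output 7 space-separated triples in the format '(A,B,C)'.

Answer: (1,0,31) (1,1,31) (2,1,31) (2,2,31) (3,2,31) (3,3,31) (4,3,31)

Derivation:
Step 1: insert 31 -> lo=[31] hi=[] -> (len(lo)=1, len(hi)=0, max(lo)=31)
Step 2: insert 37 -> lo=[31] hi=[37] -> (len(lo)=1, len(hi)=1, max(lo)=31)
Step 3: insert 28 -> lo=[28, 31] hi=[37] -> (len(lo)=2, len(hi)=1, max(lo)=31)
Step 4: insert 31 -> lo=[28, 31] hi=[31, 37] -> (len(lo)=2, len(hi)=2, max(lo)=31)
Step 5: insert 13 -> lo=[13, 28, 31] hi=[31, 37] -> (len(lo)=3, len(hi)=2, max(lo)=31)
Step 6: insert 31 -> lo=[13, 28, 31] hi=[31, 31, 37] -> (len(lo)=3, len(hi)=3, max(lo)=31)
Step 7: insert 47 -> lo=[13, 28, 31, 31] hi=[31, 37, 47] -> (len(lo)=4, len(hi)=3, max(lo)=31)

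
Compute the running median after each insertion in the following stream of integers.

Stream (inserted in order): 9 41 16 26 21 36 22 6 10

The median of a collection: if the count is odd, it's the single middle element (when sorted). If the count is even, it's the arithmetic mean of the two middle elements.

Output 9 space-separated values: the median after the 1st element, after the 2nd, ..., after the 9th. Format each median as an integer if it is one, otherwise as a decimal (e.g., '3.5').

Answer: 9 25 16 21 21 23.5 22 21.5 21

Derivation:
Step 1: insert 9 -> lo=[9] (size 1, max 9) hi=[] (size 0) -> median=9
Step 2: insert 41 -> lo=[9] (size 1, max 9) hi=[41] (size 1, min 41) -> median=25
Step 3: insert 16 -> lo=[9, 16] (size 2, max 16) hi=[41] (size 1, min 41) -> median=16
Step 4: insert 26 -> lo=[9, 16] (size 2, max 16) hi=[26, 41] (size 2, min 26) -> median=21
Step 5: insert 21 -> lo=[9, 16, 21] (size 3, max 21) hi=[26, 41] (size 2, min 26) -> median=21
Step 6: insert 36 -> lo=[9, 16, 21] (size 3, max 21) hi=[26, 36, 41] (size 3, min 26) -> median=23.5
Step 7: insert 22 -> lo=[9, 16, 21, 22] (size 4, max 22) hi=[26, 36, 41] (size 3, min 26) -> median=22
Step 8: insert 6 -> lo=[6, 9, 16, 21] (size 4, max 21) hi=[22, 26, 36, 41] (size 4, min 22) -> median=21.5
Step 9: insert 10 -> lo=[6, 9, 10, 16, 21] (size 5, max 21) hi=[22, 26, 36, 41] (size 4, min 22) -> median=21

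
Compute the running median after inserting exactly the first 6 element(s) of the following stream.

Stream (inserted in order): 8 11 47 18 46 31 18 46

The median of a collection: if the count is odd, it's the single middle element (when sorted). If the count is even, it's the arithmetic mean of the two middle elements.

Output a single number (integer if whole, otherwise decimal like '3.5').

Answer: 24.5

Derivation:
Step 1: insert 8 -> lo=[8] (size 1, max 8) hi=[] (size 0) -> median=8
Step 2: insert 11 -> lo=[8] (size 1, max 8) hi=[11] (size 1, min 11) -> median=9.5
Step 3: insert 47 -> lo=[8, 11] (size 2, max 11) hi=[47] (size 1, min 47) -> median=11
Step 4: insert 18 -> lo=[8, 11] (size 2, max 11) hi=[18, 47] (size 2, min 18) -> median=14.5
Step 5: insert 46 -> lo=[8, 11, 18] (size 3, max 18) hi=[46, 47] (size 2, min 46) -> median=18
Step 6: insert 31 -> lo=[8, 11, 18] (size 3, max 18) hi=[31, 46, 47] (size 3, min 31) -> median=24.5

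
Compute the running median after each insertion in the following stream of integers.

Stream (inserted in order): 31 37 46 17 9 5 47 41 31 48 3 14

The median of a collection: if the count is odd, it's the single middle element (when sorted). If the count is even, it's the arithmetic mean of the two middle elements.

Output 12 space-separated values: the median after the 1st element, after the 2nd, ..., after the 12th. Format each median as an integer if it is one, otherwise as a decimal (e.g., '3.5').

Step 1: insert 31 -> lo=[31] (size 1, max 31) hi=[] (size 0) -> median=31
Step 2: insert 37 -> lo=[31] (size 1, max 31) hi=[37] (size 1, min 37) -> median=34
Step 3: insert 46 -> lo=[31, 37] (size 2, max 37) hi=[46] (size 1, min 46) -> median=37
Step 4: insert 17 -> lo=[17, 31] (size 2, max 31) hi=[37, 46] (size 2, min 37) -> median=34
Step 5: insert 9 -> lo=[9, 17, 31] (size 3, max 31) hi=[37, 46] (size 2, min 37) -> median=31
Step 6: insert 5 -> lo=[5, 9, 17] (size 3, max 17) hi=[31, 37, 46] (size 3, min 31) -> median=24
Step 7: insert 47 -> lo=[5, 9, 17, 31] (size 4, max 31) hi=[37, 46, 47] (size 3, min 37) -> median=31
Step 8: insert 41 -> lo=[5, 9, 17, 31] (size 4, max 31) hi=[37, 41, 46, 47] (size 4, min 37) -> median=34
Step 9: insert 31 -> lo=[5, 9, 17, 31, 31] (size 5, max 31) hi=[37, 41, 46, 47] (size 4, min 37) -> median=31
Step 10: insert 48 -> lo=[5, 9, 17, 31, 31] (size 5, max 31) hi=[37, 41, 46, 47, 48] (size 5, min 37) -> median=34
Step 11: insert 3 -> lo=[3, 5, 9, 17, 31, 31] (size 6, max 31) hi=[37, 41, 46, 47, 48] (size 5, min 37) -> median=31
Step 12: insert 14 -> lo=[3, 5, 9, 14, 17, 31] (size 6, max 31) hi=[31, 37, 41, 46, 47, 48] (size 6, min 31) -> median=31

Answer: 31 34 37 34 31 24 31 34 31 34 31 31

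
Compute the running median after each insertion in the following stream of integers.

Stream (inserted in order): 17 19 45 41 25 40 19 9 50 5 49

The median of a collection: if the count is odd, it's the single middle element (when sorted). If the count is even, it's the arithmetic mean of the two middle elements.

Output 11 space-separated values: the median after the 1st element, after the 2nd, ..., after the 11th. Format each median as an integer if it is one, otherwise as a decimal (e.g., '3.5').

Step 1: insert 17 -> lo=[17] (size 1, max 17) hi=[] (size 0) -> median=17
Step 2: insert 19 -> lo=[17] (size 1, max 17) hi=[19] (size 1, min 19) -> median=18
Step 3: insert 45 -> lo=[17, 19] (size 2, max 19) hi=[45] (size 1, min 45) -> median=19
Step 4: insert 41 -> lo=[17, 19] (size 2, max 19) hi=[41, 45] (size 2, min 41) -> median=30
Step 5: insert 25 -> lo=[17, 19, 25] (size 3, max 25) hi=[41, 45] (size 2, min 41) -> median=25
Step 6: insert 40 -> lo=[17, 19, 25] (size 3, max 25) hi=[40, 41, 45] (size 3, min 40) -> median=32.5
Step 7: insert 19 -> lo=[17, 19, 19, 25] (size 4, max 25) hi=[40, 41, 45] (size 3, min 40) -> median=25
Step 8: insert 9 -> lo=[9, 17, 19, 19] (size 4, max 19) hi=[25, 40, 41, 45] (size 4, min 25) -> median=22
Step 9: insert 50 -> lo=[9, 17, 19, 19, 25] (size 5, max 25) hi=[40, 41, 45, 50] (size 4, min 40) -> median=25
Step 10: insert 5 -> lo=[5, 9, 17, 19, 19] (size 5, max 19) hi=[25, 40, 41, 45, 50] (size 5, min 25) -> median=22
Step 11: insert 49 -> lo=[5, 9, 17, 19, 19, 25] (size 6, max 25) hi=[40, 41, 45, 49, 50] (size 5, min 40) -> median=25

Answer: 17 18 19 30 25 32.5 25 22 25 22 25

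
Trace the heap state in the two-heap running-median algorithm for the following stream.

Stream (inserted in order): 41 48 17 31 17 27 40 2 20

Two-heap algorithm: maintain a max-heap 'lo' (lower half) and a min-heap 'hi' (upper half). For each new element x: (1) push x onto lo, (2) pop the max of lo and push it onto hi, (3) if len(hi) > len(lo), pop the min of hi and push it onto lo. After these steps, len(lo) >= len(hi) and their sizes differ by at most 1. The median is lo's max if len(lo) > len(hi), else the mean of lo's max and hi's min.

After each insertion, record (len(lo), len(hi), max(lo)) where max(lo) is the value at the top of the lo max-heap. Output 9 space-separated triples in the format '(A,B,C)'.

Step 1: insert 41 -> lo=[41] hi=[] -> (len(lo)=1, len(hi)=0, max(lo)=41)
Step 2: insert 48 -> lo=[41] hi=[48] -> (len(lo)=1, len(hi)=1, max(lo)=41)
Step 3: insert 17 -> lo=[17, 41] hi=[48] -> (len(lo)=2, len(hi)=1, max(lo)=41)
Step 4: insert 31 -> lo=[17, 31] hi=[41, 48] -> (len(lo)=2, len(hi)=2, max(lo)=31)
Step 5: insert 17 -> lo=[17, 17, 31] hi=[41, 48] -> (len(lo)=3, len(hi)=2, max(lo)=31)
Step 6: insert 27 -> lo=[17, 17, 27] hi=[31, 41, 48] -> (len(lo)=3, len(hi)=3, max(lo)=27)
Step 7: insert 40 -> lo=[17, 17, 27, 31] hi=[40, 41, 48] -> (len(lo)=4, len(hi)=3, max(lo)=31)
Step 8: insert 2 -> lo=[2, 17, 17, 27] hi=[31, 40, 41, 48] -> (len(lo)=4, len(hi)=4, max(lo)=27)
Step 9: insert 20 -> lo=[2, 17, 17, 20, 27] hi=[31, 40, 41, 48] -> (len(lo)=5, len(hi)=4, max(lo)=27)

Answer: (1,0,41) (1,1,41) (2,1,41) (2,2,31) (3,2,31) (3,3,27) (4,3,31) (4,4,27) (5,4,27)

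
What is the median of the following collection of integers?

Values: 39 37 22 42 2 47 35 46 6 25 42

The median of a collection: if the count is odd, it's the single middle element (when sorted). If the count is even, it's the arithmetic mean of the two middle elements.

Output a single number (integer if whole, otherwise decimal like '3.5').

Answer: 37

Derivation:
Step 1: insert 39 -> lo=[39] (size 1, max 39) hi=[] (size 0) -> median=39
Step 2: insert 37 -> lo=[37] (size 1, max 37) hi=[39] (size 1, min 39) -> median=38
Step 3: insert 22 -> lo=[22, 37] (size 2, max 37) hi=[39] (size 1, min 39) -> median=37
Step 4: insert 42 -> lo=[22, 37] (size 2, max 37) hi=[39, 42] (size 2, min 39) -> median=38
Step 5: insert 2 -> lo=[2, 22, 37] (size 3, max 37) hi=[39, 42] (size 2, min 39) -> median=37
Step 6: insert 47 -> lo=[2, 22, 37] (size 3, max 37) hi=[39, 42, 47] (size 3, min 39) -> median=38
Step 7: insert 35 -> lo=[2, 22, 35, 37] (size 4, max 37) hi=[39, 42, 47] (size 3, min 39) -> median=37
Step 8: insert 46 -> lo=[2, 22, 35, 37] (size 4, max 37) hi=[39, 42, 46, 47] (size 4, min 39) -> median=38
Step 9: insert 6 -> lo=[2, 6, 22, 35, 37] (size 5, max 37) hi=[39, 42, 46, 47] (size 4, min 39) -> median=37
Step 10: insert 25 -> lo=[2, 6, 22, 25, 35] (size 5, max 35) hi=[37, 39, 42, 46, 47] (size 5, min 37) -> median=36
Step 11: insert 42 -> lo=[2, 6, 22, 25, 35, 37] (size 6, max 37) hi=[39, 42, 42, 46, 47] (size 5, min 39) -> median=37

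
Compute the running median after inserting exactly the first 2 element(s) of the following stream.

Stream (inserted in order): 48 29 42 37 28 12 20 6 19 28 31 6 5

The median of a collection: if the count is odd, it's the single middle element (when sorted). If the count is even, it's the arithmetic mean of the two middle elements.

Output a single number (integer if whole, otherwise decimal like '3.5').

Step 1: insert 48 -> lo=[48] (size 1, max 48) hi=[] (size 0) -> median=48
Step 2: insert 29 -> lo=[29] (size 1, max 29) hi=[48] (size 1, min 48) -> median=38.5

Answer: 38.5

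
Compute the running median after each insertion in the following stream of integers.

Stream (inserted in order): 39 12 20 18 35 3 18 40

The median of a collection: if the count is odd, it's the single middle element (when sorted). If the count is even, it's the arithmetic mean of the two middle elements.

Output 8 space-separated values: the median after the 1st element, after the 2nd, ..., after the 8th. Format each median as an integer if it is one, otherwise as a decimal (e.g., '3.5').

Step 1: insert 39 -> lo=[39] (size 1, max 39) hi=[] (size 0) -> median=39
Step 2: insert 12 -> lo=[12] (size 1, max 12) hi=[39] (size 1, min 39) -> median=25.5
Step 3: insert 20 -> lo=[12, 20] (size 2, max 20) hi=[39] (size 1, min 39) -> median=20
Step 4: insert 18 -> lo=[12, 18] (size 2, max 18) hi=[20, 39] (size 2, min 20) -> median=19
Step 5: insert 35 -> lo=[12, 18, 20] (size 3, max 20) hi=[35, 39] (size 2, min 35) -> median=20
Step 6: insert 3 -> lo=[3, 12, 18] (size 3, max 18) hi=[20, 35, 39] (size 3, min 20) -> median=19
Step 7: insert 18 -> lo=[3, 12, 18, 18] (size 4, max 18) hi=[20, 35, 39] (size 3, min 20) -> median=18
Step 8: insert 40 -> lo=[3, 12, 18, 18] (size 4, max 18) hi=[20, 35, 39, 40] (size 4, min 20) -> median=19

Answer: 39 25.5 20 19 20 19 18 19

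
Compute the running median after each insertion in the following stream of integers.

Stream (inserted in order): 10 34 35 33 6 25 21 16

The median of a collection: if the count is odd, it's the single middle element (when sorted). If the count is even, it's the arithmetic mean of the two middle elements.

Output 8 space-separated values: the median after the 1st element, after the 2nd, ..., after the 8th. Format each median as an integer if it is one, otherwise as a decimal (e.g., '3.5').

Step 1: insert 10 -> lo=[10] (size 1, max 10) hi=[] (size 0) -> median=10
Step 2: insert 34 -> lo=[10] (size 1, max 10) hi=[34] (size 1, min 34) -> median=22
Step 3: insert 35 -> lo=[10, 34] (size 2, max 34) hi=[35] (size 1, min 35) -> median=34
Step 4: insert 33 -> lo=[10, 33] (size 2, max 33) hi=[34, 35] (size 2, min 34) -> median=33.5
Step 5: insert 6 -> lo=[6, 10, 33] (size 3, max 33) hi=[34, 35] (size 2, min 34) -> median=33
Step 6: insert 25 -> lo=[6, 10, 25] (size 3, max 25) hi=[33, 34, 35] (size 3, min 33) -> median=29
Step 7: insert 21 -> lo=[6, 10, 21, 25] (size 4, max 25) hi=[33, 34, 35] (size 3, min 33) -> median=25
Step 8: insert 16 -> lo=[6, 10, 16, 21] (size 4, max 21) hi=[25, 33, 34, 35] (size 4, min 25) -> median=23

Answer: 10 22 34 33.5 33 29 25 23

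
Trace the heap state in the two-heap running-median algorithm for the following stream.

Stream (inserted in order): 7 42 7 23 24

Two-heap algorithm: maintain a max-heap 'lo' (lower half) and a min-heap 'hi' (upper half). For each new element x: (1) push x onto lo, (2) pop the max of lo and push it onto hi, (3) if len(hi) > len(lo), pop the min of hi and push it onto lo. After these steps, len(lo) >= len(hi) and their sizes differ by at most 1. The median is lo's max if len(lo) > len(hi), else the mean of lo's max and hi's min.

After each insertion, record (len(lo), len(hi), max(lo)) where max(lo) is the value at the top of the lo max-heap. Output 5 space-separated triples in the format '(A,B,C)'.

Step 1: insert 7 -> lo=[7] hi=[] -> (len(lo)=1, len(hi)=0, max(lo)=7)
Step 2: insert 42 -> lo=[7] hi=[42] -> (len(lo)=1, len(hi)=1, max(lo)=7)
Step 3: insert 7 -> lo=[7, 7] hi=[42] -> (len(lo)=2, len(hi)=1, max(lo)=7)
Step 4: insert 23 -> lo=[7, 7] hi=[23, 42] -> (len(lo)=2, len(hi)=2, max(lo)=7)
Step 5: insert 24 -> lo=[7, 7, 23] hi=[24, 42] -> (len(lo)=3, len(hi)=2, max(lo)=23)

Answer: (1,0,7) (1,1,7) (2,1,7) (2,2,7) (3,2,23)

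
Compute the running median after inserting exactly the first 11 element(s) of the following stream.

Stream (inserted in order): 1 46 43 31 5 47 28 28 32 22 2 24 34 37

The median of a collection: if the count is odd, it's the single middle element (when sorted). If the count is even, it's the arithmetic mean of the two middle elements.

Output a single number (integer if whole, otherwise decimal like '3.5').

Answer: 28

Derivation:
Step 1: insert 1 -> lo=[1] (size 1, max 1) hi=[] (size 0) -> median=1
Step 2: insert 46 -> lo=[1] (size 1, max 1) hi=[46] (size 1, min 46) -> median=23.5
Step 3: insert 43 -> lo=[1, 43] (size 2, max 43) hi=[46] (size 1, min 46) -> median=43
Step 4: insert 31 -> lo=[1, 31] (size 2, max 31) hi=[43, 46] (size 2, min 43) -> median=37
Step 5: insert 5 -> lo=[1, 5, 31] (size 3, max 31) hi=[43, 46] (size 2, min 43) -> median=31
Step 6: insert 47 -> lo=[1, 5, 31] (size 3, max 31) hi=[43, 46, 47] (size 3, min 43) -> median=37
Step 7: insert 28 -> lo=[1, 5, 28, 31] (size 4, max 31) hi=[43, 46, 47] (size 3, min 43) -> median=31
Step 8: insert 28 -> lo=[1, 5, 28, 28] (size 4, max 28) hi=[31, 43, 46, 47] (size 4, min 31) -> median=29.5
Step 9: insert 32 -> lo=[1, 5, 28, 28, 31] (size 5, max 31) hi=[32, 43, 46, 47] (size 4, min 32) -> median=31
Step 10: insert 22 -> lo=[1, 5, 22, 28, 28] (size 5, max 28) hi=[31, 32, 43, 46, 47] (size 5, min 31) -> median=29.5
Step 11: insert 2 -> lo=[1, 2, 5, 22, 28, 28] (size 6, max 28) hi=[31, 32, 43, 46, 47] (size 5, min 31) -> median=28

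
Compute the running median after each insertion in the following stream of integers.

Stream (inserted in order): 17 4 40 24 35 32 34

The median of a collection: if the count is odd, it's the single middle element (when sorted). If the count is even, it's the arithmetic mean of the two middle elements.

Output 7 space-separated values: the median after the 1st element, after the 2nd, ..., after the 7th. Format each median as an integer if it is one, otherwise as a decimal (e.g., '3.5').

Step 1: insert 17 -> lo=[17] (size 1, max 17) hi=[] (size 0) -> median=17
Step 2: insert 4 -> lo=[4] (size 1, max 4) hi=[17] (size 1, min 17) -> median=10.5
Step 3: insert 40 -> lo=[4, 17] (size 2, max 17) hi=[40] (size 1, min 40) -> median=17
Step 4: insert 24 -> lo=[4, 17] (size 2, max 17) hi=[24, 40] (size 2, min 24) -> median=20.5
Step 5: insert 35 -> lo=[4, 17, 24] (size 3, max 24) hi=[35, 40] (size 2, min 35) -> median=24
Step 6: insert 32 -> lo=[4, 17, 24] (size 3, max 24) hi=[32, 35, 40] (size 3, min 32) -> median=28
Step 7: insert 34 -> lo=[4, 17, 24, 32] (size 4, max 32) hi=[34, 35, 40] (size 3, min 34) -> median=32

Answer: 17 10.5 17 20.5 24 28 32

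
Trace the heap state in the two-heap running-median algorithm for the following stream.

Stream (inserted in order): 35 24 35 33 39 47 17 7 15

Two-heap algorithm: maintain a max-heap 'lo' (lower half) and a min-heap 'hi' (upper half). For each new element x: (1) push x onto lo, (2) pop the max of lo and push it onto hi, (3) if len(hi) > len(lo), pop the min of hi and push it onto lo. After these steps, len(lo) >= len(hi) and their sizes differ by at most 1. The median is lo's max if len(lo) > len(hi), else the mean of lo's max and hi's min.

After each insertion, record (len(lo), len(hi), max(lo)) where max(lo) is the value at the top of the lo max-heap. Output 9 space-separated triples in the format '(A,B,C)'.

Answer: (1,0,35) (1,1,24) (2,1,35) (2,2,33) (3,2,35) (3,3,35) (4,3,35) (4,4,33) (5,4,33)

Derivation:
Step 1: insert 35 -> lo=[35] hi=[] -> (len(lo)=1, len(hi)=0, max(lo)=35)
Step 2: insert 24 -> lo=[24] hi=[35] -> (len(lo)=1, len(hi)=1, max(lo)=24)
Step 3: insert 35 -> lo=[24, 35] hi=[35] -> (len(lo)=2, len(hi)=1, max(lo)=35)
Step 4: insert 33 -> lo=[24, 33] hi=[35, 35] -> (len(lo)=2, len(hi)=2, max(lo)=33)
Step 5: insert 39 -> lo=[24, 33, 35] hi=[35, 39] -> (len(lo)=3, len(hi)=2, max(lo)=35)
Step 6: insert 47 -> lo=[24, 33, 35] hi=[35, 39, 47] -> (len(lo)=3, len(hi)=3, max(lo)=35)
Step 7: insert 17 -> lo=[17, 24, 33, 35] hi=[35, 39, 47] -> (len(lo)=4, len(hi)=3, max(lo)=35)
Step 8: insert 7 -> lo=[7, 17, 24, 33] hi=[35, 35, 39, 47] -> (len(lo)=4, len(hi)=4, max(lo)=33)
Step 9: insert 15 -> lo=[7, 15, 17, 24, 33] hi=[35, 35, 39, 47] -> (len(lo)=5, len(hi)=4, max(lo)=33)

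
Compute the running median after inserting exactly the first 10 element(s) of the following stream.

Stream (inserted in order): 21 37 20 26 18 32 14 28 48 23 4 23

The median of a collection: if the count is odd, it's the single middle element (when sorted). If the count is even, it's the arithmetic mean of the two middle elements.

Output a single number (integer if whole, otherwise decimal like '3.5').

Step 1: insert 21 -> lo=[21] (size 1, max 21) hi=[] (size 0) -> median=21
Step 2: insert 37 -> lo=[21] (size 1, max 21) hi=[37] (size 1, min 37) -> median=29
Step 3: insert 20 -> lo=[20, 21] (size 2, max 21) hi=[37] (size 1, min 37) -> median=21
Step 4: insert 26 -> lo=[20, 21] (size 2, max 21) hi=[26, 37] (size 2, min 26) -> median=23.5
Step 5: insert 18 -> lo=[18, 20, 21] (size 3, max 21) hi=[26, 37] (size 2, min 26) -> median=21
Step 6: insert 32 -> lo=[18, 20, 21] (size 3, max 21) hi=[26, 32, 37] (size 3, min 26) -> median=23.5
Step 7: insert 14 -> lo=[14, 18, 20, 21] (size 4, max 21) hi=[26, 32, 37] (size 3, min 26) -> median=21
Step 8: insert 28 -> lo=[14, 18, 20, 21] (size 4, max 21) hi=[26, 28, 32, 37] (size 4, min 26) -> median=23.5
Step 9: insert 48 -> lo=[14, 18, 20, 21, 26] (size 5, max 26) hi=[28, 32, 37, 48] (size 4, min 28) -> median=26
Step 10: insert 23 -> lo=[14, 18, 20, 21, 23] (size 5, max 23) hi=[26, 28, 32, 37, 48] (size 5, min 26) -> median=24.5

Answer: 24.5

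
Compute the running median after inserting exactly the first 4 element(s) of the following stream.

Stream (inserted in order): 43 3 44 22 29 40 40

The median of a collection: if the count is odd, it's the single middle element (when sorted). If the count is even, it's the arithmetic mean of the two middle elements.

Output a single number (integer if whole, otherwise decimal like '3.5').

Answer: 32.5

Derivation:
Step 1: insert 43 -> lo=[43] (size 1, max 43) hi=[] (size 0) -> median=43
Step 2: insert 3 -> lo=[3] (size 1, max 3) hi=[43] (size 1, min 43) -> median=23
Step 3: insert 44 -> lo=[3, 43] (size 2, max 43) hi=[44] (size 1, min 44) -> median=43
Step 4: insert 22 -> lo=[3, 22] (size 2, max 22) hi=[43, 44] (size 2, min 43) -> median=32.5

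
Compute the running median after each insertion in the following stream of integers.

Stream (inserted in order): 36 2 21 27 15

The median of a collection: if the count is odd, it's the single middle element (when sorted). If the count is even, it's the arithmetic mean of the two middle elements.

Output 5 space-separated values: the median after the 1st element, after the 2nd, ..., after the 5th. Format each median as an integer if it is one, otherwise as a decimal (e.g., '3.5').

Answer: 36 19 21 24 21

Derivation:
Step 1: insert 36 -> lo=[36] (size 1, max 36) hi=[] (size 0) -> median=36
Step 2: insert 2 -> lo=[2] (size 1, max 2) hi=[36] (size 1, min 36) -> median=19
Step 3: insert 21 -> lo=[2, 21] (size 2, max 21) hi=[36] (size 1, min 36) -> median=21
Step 4: insert 27 -> lo=[2, 21] (size 2, max 21) hi=[27, 36] (size 2, min 27) -> median=24
Step 5: insert 15 -> lo=[2, 15, 21] (size 3, max 21) hi=[27, 36] (size 2, min 27) -> median=21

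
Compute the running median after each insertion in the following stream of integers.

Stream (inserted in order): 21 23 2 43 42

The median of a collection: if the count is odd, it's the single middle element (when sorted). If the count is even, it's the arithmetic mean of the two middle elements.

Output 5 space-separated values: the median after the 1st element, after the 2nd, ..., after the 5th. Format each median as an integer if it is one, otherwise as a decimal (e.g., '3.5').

Step 1: insert 21 -> lo=[21] (size 1, max 21) hi=[] (size 0) -> median=21
Step 2: insert 23 -> lo=[21] (size 1, max 21) hi=[23] (size 1, min 23) -> median=22
Step 3: insert 2 -> lo=[2, 21] (size 2, max 21) hi=[23] (size 1, min 23) -> median=21
Step 4: insert 43 -> lo=[2, 21] (size 2, max 21) hi=[23, 43] (size 2, min 23) -> median=22
Step 5: insert 42 -> lo=[2, 21, 23] (size 3, max 23) hi=[42, 43] (size 2, min 42) -> median=23

Answer: 21 22 21 22 23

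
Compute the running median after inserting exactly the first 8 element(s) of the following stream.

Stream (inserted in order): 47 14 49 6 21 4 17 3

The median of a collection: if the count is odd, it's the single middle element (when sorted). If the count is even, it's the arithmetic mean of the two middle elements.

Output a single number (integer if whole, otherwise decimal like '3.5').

Answer: 15.5

Derivation:
Step 1: insert 47 -> lo=[47] (size 1, max 47) hi=[] (size 0) -> median=47
Step 2: insert 14 -> lo=[14] (size 1, max 14) hi=[47] (size 1, min 47) -> median=30.5
Step 3: insert 49 -> lo=[14, 47] (size 2, max 47) hi=[49] (size 1, min 49) -> median=47
Step 4: insert 6 -> lo=[6, 14] (size 2, max 14) hi=[47, 49] (size 2, min 47) -> median=30.5
Step 5: insert 21 -> lo=[6, 14, 21] (size 3, max 21) hi=[47, 49] (size 2, min 47) -> median=21
Step 6: insert 4 -> lo=[4, 6, 14] (size 3, max 14) hi=[21, 47, 49] (size 3, min 21) -> median=17.5
Step 7: insert 17 -> lo=[4, 6, 14, 17] (size 4, max 17) hi=[21, 47, 49] (size 3, min 21) -> median=17
Step 8: insert 3 -> lo=[3, 4, 6, 14] (size 4, max 14) hi=[17, 21, 47, 49] (size 4, min 17) -> median=15.5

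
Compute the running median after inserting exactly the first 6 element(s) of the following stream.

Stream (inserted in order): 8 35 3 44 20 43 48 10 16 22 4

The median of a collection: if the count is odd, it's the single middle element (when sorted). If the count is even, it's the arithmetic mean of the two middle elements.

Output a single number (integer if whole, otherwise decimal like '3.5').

Answer: 27.5

Derivation:
Step 1: insert 8 -> lo=[8] (size 1, max 8) hi=[] (size 0) -> median=8
Step 2: insert 35 -> lo=[8] (size 1, max 8) hi=[35] (size 1, min 35) -> median=21.5
Step 3: insert 3 -> lo=[3, 8] (size 2, max 8) hi=[35] (size 1, min 35) -> median=8
Step 4: insert 44 -> lo=[3, 8] (size 2, max 8) hi=[35, 44] (size 2, min 35) -> median=21.5
Step 5: insert 20 -> lo=[3, 8, 20] (size 3, max 20) hi=[35, 44] (size 2, min 35) -> median=20
Step 6: insert 43 -> lo=[3, 8, 20] (size 3, max 20) hi=[35, 43, 44] (size 3, min 35) -> median=27.5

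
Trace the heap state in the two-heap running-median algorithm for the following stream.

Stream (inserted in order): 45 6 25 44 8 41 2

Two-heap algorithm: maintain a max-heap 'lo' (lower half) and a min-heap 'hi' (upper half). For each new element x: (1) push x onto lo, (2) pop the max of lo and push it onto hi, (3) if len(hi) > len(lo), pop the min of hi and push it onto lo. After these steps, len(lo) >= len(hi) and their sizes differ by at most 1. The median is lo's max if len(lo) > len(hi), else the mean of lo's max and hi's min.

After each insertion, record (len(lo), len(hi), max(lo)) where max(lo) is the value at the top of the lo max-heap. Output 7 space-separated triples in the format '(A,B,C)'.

Step 1: insert 45 -> lo=[45] hi=[] -> (len(lo)=1, len(hi)=0, max(lo)=45)
Step 2: insert 6 -> lo=[6] hi=[45] -> (len(lo)=1, len(hi)=1, max(lo)=6)
Step 3: insert 25 -> lo=[6, 25] hi=[45] -> (len(lo)=2, len(hi)=1, max(lo)=25)
Step 4: insert 44 -> lo=[6, 25] hi=[44, 45] -> (len(lo)=2, len(hi)=2, max(lo)=25)
Step 5: insert 8 -> lo=[6, 8, 25] hi=[44, 45] -> (len(lo)=3, len(hi)=2, max(lo)=25)
Step 6: insert 41 -> lo=[6, 8, 25] hi=[41, 44, 45] -> (len(lo)=3, len(hi)=3, max(lo)=25)
Step 7: insert 2 -> lo=[2, 6, 8, 25] hi=[41, 44, 45] -> (len(lo)=4, len(hi)=3, max(lo)=25)

Answer: (1,0,45) (1,1,6) (2,1,25) (2,2,25) (3,2,25) (3,3,25) (4,3,25)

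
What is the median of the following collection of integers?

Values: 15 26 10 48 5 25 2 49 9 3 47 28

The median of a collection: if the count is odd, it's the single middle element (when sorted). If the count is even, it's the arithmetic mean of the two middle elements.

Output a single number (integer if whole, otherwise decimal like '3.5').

Answer: 20

Derivation:
Step 1: insert 15 -> lo=[15] (size 1, max 15) hi=[] (size 0) -> median=15
Step 2: insert 26 -> lo=[15] (size 1, max 15) hi=[26] (size 1, min 26) -> median=20.5
Step 3: insert 10 -> lo=[10, 15] (size 2, max 15) hi=[26] (size 1, min 26) -> median=15
Step 4: insert 48 -> lo=[10, 15] (size 2, max 15) hi=[26, 48] (size 2, min 26) -> median=20.5
Step 5: insert 5 -> lo=[5, 10, 15] (size 3, max 15) hi=[26, 48] (size 2, min 26) -> median=15
Step 6: insert 25 -> lo=[5, 10, 15] (size 3, max 15) hi=[25, 26, 48] (size 3, min 25) -> median=20
Step 7: insert 2 -> lo=[2, 5, 10, 15] (size 4, max 15) hi=[25, 26, 48] (size 3, min 25) -> median=15
Step 8: insert 49 -> lo=[2, 5, 10, 15] (size 4, max 15) hi=[25, 26, 48, 49] (size 4, min 25) -> median=20
Step 9: insert 9 -> lo=[2, 5, 9, 10, 15] (size 5, max 15) hi=[25, 26, 48, 49] (size 4, min 25) -> median=15
Step 10: insert 3 -> lo=[2, 3, 5, 9, 10] (size 5, max 10) hi=[15, 25, 26, 48, 49] (size 5, min 15) -> median=12.5
Step 11: insert 47 -> lo=[2, 3, 5, 9, 10, 15] (size 6, max 15) hi=[25, 26, 47, 48, 49] (size 5, min 25) -> median=15
Step 12: insert 28 -> lo=[2, 3, 5, 9, 10, 15] (size 6, max 15) hi=[25, 26, 28, 47, 48, 49] (size 6, min 25) -> median=20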